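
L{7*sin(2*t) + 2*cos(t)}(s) 14/(s^2 + 4) + 2*s/(s^2 + 1)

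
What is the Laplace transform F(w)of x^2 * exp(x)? 2/(w - 1)^3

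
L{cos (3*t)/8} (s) s/ (8*(s^2 + 9))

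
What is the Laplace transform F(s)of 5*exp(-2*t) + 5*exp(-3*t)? 5/(s + 2) + 5/(s + 3)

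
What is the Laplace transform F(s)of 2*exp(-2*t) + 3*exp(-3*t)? 2/(s + 2) + 3/(s + 3)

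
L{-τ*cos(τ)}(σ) (1 - σ^2)/(σ^2 + 1)^2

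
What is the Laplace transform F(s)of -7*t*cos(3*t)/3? 7*(9 - s^2)/(3*(s^2 + 9)^2)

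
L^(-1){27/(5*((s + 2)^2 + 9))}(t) 9*exp(-2*t)*sin(3*t)/5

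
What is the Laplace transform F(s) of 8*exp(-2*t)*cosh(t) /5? 8*(s + 2) /(5*((s + 2) ^2 - 1) ) 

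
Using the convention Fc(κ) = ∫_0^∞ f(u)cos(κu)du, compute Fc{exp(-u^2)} sqrt(pi)*exp(-κ^2/4)/2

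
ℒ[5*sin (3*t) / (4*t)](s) 5*atan (3/s) /4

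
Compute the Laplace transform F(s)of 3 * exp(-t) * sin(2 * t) 6/((s + 1)^2 + 4)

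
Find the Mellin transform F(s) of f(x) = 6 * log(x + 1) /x -6 * pi * csc(pi * s) /(s - 1) 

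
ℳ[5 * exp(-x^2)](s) 5 * gamma(s/2)/2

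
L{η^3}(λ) 6/λ^4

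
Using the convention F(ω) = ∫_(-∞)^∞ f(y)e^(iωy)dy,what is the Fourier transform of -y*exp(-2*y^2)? -sqrt(2)*I*sqrt(pi)*ω*exp(-ω^2/8)/8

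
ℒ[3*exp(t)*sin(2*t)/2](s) 3/((s - 1)^2 + 4)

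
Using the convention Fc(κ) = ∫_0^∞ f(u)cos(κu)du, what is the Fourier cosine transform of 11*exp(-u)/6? 11/(6*(κ^2 + 1))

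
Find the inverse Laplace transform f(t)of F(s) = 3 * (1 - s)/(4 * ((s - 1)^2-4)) -3 * exp(t) * cosh(2 * t)/4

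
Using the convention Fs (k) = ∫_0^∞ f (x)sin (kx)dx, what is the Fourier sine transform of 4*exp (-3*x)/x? 4*atan (k/3)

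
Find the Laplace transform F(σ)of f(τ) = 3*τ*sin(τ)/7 6*σ/(7*(σ^2 + 1)^2)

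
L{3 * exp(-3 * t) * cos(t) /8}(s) 3 * (s + 3) /(8 * ((s + 3) ^2 + 1) ) 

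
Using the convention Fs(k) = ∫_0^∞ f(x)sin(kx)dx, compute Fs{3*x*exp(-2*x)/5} 12*k/(5*(k^2+4)^2)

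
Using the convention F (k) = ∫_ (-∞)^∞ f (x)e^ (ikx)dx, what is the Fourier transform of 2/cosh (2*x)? pi/cosh (pi*k/4)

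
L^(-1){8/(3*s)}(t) 8/3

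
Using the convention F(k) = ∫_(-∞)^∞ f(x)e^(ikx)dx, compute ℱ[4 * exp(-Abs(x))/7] 8/(7 * (k^2 + 1))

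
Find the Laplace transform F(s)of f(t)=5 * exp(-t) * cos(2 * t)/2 5 * (s+1)/(2 * ((s+1)^2+4))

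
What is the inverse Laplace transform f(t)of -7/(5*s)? -7/5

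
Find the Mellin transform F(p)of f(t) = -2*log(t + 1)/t 2*pi*csc(pi*p)/(p - 1)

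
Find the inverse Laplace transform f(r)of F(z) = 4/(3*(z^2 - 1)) 4*sinh(r)/3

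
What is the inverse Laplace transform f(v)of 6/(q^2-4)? 3 * sinh(2 * v)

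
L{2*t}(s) 2/s^2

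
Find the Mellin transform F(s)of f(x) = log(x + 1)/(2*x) -pi*csc(pi*s)/(2*s - 2)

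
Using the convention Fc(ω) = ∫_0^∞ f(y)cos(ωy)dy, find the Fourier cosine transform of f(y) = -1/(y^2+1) -pi * exp(-ω)/2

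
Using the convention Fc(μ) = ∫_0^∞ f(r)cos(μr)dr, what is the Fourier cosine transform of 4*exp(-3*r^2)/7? 2*sqrt(3)*sqrt(pi)*exp(-μ^2/12)/21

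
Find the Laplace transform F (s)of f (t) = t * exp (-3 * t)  (s + 3)^ (-2)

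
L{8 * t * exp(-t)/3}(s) 8/(3 * (s + 1)^2)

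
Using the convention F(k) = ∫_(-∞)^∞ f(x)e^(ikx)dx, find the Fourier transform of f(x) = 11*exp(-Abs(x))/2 11/(k^2 + 1)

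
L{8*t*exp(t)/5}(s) 8/(5*(s - 1)^2)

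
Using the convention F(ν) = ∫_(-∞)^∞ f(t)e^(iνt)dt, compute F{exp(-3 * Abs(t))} 6/(ν^2 + 9)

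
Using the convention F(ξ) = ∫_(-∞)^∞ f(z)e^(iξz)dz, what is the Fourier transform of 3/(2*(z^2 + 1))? 3*pi*exp(-Abs(ξ))/2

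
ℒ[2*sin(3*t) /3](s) 2/(s^2+9) 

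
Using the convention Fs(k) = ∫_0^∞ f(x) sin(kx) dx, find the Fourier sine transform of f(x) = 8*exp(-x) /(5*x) 8*atan(k) /5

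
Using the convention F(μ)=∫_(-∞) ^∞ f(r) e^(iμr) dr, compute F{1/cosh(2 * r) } pi/(2 * cosh(pi * μ/4) ) 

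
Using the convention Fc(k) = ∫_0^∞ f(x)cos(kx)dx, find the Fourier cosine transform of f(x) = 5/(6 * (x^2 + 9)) 5 * pi * exp(-3 * k)/36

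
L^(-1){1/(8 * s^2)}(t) t/8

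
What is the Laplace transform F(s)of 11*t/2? 11/(2*s^2)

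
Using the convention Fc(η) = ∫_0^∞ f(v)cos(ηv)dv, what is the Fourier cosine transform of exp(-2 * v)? 2/(η^2+4)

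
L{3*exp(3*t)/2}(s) 3/(2*(s - 3))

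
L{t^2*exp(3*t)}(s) 2/(s - 3)^3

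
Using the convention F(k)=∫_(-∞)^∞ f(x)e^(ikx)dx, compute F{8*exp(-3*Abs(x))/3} 16/(k^2 + 9)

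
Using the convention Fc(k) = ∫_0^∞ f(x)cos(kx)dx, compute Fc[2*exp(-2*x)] 4/(k^2 + 4)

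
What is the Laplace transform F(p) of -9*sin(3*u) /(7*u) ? -9*atan(3/p) /7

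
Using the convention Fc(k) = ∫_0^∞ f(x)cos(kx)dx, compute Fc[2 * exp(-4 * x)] 8/(k^2 + 16)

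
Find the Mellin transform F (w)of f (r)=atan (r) -pi * sec (pi * w/2)/ (2 * w)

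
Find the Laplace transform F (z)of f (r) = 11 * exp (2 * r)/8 11/ (8 * (z - 2))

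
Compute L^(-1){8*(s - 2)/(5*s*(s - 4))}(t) 8*exp(2*t)*cosh(2*t)/5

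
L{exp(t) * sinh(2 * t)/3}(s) 2/(3 * ((s - 1)^2 - 4))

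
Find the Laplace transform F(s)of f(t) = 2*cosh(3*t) 2*s/(s^2 - 9)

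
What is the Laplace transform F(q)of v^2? 2/q^3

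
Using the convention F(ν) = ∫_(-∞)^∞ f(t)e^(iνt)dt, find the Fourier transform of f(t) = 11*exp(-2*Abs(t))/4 11/(ν^2+4)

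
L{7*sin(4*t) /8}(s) 7/(2*(s^2 + 16) ) 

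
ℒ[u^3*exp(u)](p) 6/(p - 1)^4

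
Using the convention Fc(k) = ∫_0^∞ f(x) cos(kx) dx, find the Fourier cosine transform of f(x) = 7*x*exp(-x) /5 7*(1 - k^2) /(5*(k^2 + 1) ^2) 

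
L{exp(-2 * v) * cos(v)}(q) (q + 2)/((q + 2)^2 + 1)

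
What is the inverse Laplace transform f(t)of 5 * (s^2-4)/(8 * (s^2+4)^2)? 5 * t * cos(2 * t)/8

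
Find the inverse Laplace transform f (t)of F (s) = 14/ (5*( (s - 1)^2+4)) 7*exp (t)*sin (2*t)/5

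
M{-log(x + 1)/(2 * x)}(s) pi * csc(pi * s)/(2 * (s - 1))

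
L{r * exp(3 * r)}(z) (z - 3)^(-2)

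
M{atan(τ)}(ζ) -pi * sec(pi * ζ/2)/(2 * ζ)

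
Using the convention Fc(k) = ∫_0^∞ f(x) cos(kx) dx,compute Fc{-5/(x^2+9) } -5 * pi * exp(-3 * k) /6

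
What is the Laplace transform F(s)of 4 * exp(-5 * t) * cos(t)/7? 4 * (s + 5)/(7 * ((s + 5)^2 + 1))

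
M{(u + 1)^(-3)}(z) pi * (z - 2) * (z - 1)/(2 * sin(pi * z))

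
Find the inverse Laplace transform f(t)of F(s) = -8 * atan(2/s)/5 -8 * sin(2 * t)/(5 * t)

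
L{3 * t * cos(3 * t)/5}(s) 3 * (s^2 - 9)/(5 * (s^2 + 9)^2)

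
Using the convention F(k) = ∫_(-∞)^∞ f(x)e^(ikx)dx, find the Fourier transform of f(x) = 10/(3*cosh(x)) 10*pi/(3*cosh(pi*k/2))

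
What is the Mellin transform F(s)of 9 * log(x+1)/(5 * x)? -9 * pi * csc(pi * s)/(5 * s - 5)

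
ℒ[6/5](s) 6/(5 * s)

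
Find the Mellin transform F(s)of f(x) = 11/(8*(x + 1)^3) 11*pi*(s - 2)*(s - 1)/(16*sin(pi*s))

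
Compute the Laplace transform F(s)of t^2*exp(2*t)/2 (s - 2)^(-3)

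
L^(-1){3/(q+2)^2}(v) 3 * v * exp(-2 * v)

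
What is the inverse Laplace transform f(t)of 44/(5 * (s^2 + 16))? 11 * sin(4 * t)/5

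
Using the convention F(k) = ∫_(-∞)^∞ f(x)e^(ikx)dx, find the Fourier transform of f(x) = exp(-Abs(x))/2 1/(k^2 + 1)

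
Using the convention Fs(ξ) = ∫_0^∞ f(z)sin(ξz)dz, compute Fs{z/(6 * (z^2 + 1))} pi * exp(-ξ)/12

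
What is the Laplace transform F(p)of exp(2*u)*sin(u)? 1/((p - 2)^2 + 1)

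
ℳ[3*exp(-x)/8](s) 3*gamma(s)/8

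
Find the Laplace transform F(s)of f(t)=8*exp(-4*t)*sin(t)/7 8/(7*((s+4)^2+1))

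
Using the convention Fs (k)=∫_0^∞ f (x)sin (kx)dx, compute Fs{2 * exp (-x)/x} 2 * atan (k)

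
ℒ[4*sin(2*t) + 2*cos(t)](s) 2*s/(s^2 + 1) + 8/(s^2 + 4)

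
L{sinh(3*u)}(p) 3/(p^2 - 9)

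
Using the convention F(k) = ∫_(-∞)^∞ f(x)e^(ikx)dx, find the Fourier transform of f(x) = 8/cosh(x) 8*pi/cosh(pi*k/2)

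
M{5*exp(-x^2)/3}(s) 5*gamma(s/2)/6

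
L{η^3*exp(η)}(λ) 6/(λ - 1)^4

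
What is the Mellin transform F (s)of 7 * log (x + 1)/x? -7 * pi * csc (pi * s)/ (s - 1)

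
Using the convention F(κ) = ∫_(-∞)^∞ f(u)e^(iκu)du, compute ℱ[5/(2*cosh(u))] 5*pi/(2*cosh(pi*κ/2))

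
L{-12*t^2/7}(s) -24/(7*s^3)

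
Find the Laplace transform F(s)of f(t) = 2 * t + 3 3/s + 2/s^2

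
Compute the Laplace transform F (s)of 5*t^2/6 5/ (3*s^3)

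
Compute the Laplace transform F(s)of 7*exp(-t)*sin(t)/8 7/(8*((s + 1)^2 + 1))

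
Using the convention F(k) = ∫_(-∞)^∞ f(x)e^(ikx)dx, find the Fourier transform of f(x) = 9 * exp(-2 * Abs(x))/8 9/(2 * (k^2 + 4))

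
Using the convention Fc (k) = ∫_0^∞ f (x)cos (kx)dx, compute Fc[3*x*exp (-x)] 3*(1 - k^2)/ (k^2+1)^2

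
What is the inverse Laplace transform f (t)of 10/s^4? 5*t^3/3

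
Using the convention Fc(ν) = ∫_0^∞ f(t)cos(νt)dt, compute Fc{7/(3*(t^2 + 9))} 7*pi*exp(-3*ν)/18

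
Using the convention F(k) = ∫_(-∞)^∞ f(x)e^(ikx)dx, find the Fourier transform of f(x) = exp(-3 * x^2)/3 sqrt(3) * sqrt(pi) * exp(-k^2/12)/9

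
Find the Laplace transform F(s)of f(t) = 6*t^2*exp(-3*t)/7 12/(7*(s + 3)^3)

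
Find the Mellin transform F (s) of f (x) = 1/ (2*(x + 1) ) pi*csc (pi*s) /2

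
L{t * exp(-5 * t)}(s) (s + 5)^(-2)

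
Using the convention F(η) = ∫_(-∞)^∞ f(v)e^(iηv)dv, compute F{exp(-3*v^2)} sqrt(3)*sqrt(pi)*exp(-η^2/12)/3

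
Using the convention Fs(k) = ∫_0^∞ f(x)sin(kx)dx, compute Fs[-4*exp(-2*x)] -4*k/(k^2 + 4)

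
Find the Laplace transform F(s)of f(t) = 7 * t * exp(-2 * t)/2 7/(2 * (s + 2)^2)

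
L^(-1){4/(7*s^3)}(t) 2*t^2/7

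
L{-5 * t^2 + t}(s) s^(-2) - 10/s^3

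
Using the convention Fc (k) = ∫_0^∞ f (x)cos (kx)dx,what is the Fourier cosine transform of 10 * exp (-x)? 10/ (k^2 + 1)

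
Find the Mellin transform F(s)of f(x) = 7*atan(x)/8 -7*pi*sec(pi*s/2)/(16*s)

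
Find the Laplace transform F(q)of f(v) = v q^(-2)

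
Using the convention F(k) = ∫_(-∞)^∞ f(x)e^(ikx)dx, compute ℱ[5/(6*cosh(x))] 5*pi/(6*cosh(pi*k/2))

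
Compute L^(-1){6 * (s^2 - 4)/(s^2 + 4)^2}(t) 6 * t * cos(2 * t)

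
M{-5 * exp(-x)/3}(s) -5 * gamma(s)/3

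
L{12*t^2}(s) 24/s^3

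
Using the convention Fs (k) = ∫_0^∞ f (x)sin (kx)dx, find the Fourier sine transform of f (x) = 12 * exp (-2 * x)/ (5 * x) 12 * atan (k/2)/5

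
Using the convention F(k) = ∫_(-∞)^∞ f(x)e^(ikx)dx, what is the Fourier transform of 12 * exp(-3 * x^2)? 4 * sqrt(3) * sqrt(pi) * exp(-k^2/12)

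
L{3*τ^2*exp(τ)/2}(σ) 3/(σ - 1)^3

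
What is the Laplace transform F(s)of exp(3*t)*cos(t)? (s - 3)/((s - 3)^2+1)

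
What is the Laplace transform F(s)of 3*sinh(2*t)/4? 3/(2*(s^2 - 4))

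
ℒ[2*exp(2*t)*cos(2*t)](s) 2*(s - 2)/((s - 2)^2 + 4)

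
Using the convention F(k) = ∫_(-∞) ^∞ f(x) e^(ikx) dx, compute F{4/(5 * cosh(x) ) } 4 * pi/(5 * cosh(pi * k/2) ) 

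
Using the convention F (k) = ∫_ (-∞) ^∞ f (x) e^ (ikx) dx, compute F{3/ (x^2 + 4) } 3*pi*exp (-2*Abs (k) ) /2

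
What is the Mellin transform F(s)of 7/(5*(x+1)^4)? 7*gamma(s)*gamma(4 - s)/30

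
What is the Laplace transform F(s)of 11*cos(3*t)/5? 11*s/(5*(s^2 + 9))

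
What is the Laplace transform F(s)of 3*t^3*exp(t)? 18/(s - 1)^4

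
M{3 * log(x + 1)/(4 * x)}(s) -3 * pi * csc(pi * s)/(4 * s - 4)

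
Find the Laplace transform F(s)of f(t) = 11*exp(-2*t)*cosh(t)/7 11*(s + 2)/(7*((s + 2)^2-1))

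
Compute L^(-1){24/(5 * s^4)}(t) 4 * t^3/5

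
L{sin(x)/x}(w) atan(1/w)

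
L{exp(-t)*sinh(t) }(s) 1/(s*(s + 2) ) 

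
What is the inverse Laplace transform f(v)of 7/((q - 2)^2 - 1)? 7*exp(2*v)*sinh(v)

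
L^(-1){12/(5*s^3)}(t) 6*t^2/5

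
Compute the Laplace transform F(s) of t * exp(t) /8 1/(8 * (s - 1) ^2) 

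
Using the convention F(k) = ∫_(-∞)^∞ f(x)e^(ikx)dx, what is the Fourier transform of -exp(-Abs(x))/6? -1/(3 * k^2 + 3)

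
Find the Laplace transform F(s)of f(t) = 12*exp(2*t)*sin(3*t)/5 36/(5*((s - 2)^2 + 9))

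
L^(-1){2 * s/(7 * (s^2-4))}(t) 2 * cosh(2 * t)/7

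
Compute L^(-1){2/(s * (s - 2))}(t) 2 * exp(t) * sinh(t)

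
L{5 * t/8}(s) 5/(8 * s^2)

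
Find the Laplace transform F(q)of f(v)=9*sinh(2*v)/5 18/(5*(q^2 - 4))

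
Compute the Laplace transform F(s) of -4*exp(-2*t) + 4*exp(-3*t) 4/(s + 3) - 4/(s + 2) 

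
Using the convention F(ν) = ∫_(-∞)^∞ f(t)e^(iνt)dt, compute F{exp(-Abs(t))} 2/(ν^2 + 1)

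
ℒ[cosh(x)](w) w/(w^2 - 1) 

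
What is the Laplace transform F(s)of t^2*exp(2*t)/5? 2/(5*(s - 2)^3)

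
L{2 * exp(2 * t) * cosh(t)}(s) 2 * (s - 2)/((s - 2)^2 - 1)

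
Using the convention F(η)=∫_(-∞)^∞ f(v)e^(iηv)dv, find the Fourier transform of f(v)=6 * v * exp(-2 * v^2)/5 3 * sqrt(2) * I * sqrt(pi) * η * exp(-η^2/8)/20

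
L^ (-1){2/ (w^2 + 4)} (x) sin (2 * x)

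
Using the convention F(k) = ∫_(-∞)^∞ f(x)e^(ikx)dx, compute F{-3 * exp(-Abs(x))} -6/(k^2+1)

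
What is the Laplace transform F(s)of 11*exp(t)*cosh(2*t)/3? 11*(s - 1)/(3*((s - 1)^2-4))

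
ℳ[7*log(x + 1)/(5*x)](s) -7*pi*csc(pi*s)/(5*s - 5)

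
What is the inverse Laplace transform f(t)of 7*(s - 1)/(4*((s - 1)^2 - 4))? 7*exp(t)*cosh(2*t)/4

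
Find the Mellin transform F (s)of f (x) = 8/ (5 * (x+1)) 8 * pi * csc (pi * s)/5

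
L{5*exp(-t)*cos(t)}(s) 5*(s + 1)/((s + 1)^2 + 1)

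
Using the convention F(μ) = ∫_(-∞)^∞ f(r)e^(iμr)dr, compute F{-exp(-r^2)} -sqrt(pi) * exp(-μ^2/4)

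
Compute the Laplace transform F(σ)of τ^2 2/σ^3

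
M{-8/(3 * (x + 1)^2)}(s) 8 * pi * (s - 1)/(3 * sin(pi * s))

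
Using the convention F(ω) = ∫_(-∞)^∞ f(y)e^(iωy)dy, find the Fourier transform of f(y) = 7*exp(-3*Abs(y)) 42/(ω^2 + 9)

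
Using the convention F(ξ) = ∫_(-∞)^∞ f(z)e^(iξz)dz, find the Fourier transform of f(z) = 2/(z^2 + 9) 2*pi*exp(-3*Abs(ξ))/3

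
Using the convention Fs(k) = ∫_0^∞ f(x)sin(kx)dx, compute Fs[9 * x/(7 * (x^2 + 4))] 9 * pi * exp(-2 * k)/14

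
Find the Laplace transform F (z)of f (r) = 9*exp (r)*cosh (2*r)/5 9*(z - 1)/ (5*( (z - 1)^2-4))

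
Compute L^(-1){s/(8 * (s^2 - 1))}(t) cosh(t)/8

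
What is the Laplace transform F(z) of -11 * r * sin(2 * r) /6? -22 * z/(3 * (z^2 + 4) ^2) 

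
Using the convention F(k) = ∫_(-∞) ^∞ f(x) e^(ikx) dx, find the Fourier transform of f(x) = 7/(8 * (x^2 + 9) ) 7 * pi * exp(-3 * Abs(k) ) /24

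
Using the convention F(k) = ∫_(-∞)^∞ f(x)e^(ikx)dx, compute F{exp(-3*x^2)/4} sqrt(3)*sqrt(pi)*exp(-k^2/12)/12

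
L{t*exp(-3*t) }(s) (s + 3) ^(-2) 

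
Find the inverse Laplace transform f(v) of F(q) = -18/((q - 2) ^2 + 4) -9 * exp(2 * v) * sin(2 * v) 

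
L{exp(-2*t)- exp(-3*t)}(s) 1/(s + 2)-1/(s + 3)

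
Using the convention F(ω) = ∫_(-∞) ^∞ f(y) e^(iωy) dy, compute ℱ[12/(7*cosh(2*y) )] 6*pi/(7*cosh(pi*ω/4) ) 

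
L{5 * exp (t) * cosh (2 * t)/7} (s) 5 * (s - 1)/ (7 * ( (s - 1)^2 - 4))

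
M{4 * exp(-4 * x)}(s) 2^(2 - 2 * s) * gamma(s)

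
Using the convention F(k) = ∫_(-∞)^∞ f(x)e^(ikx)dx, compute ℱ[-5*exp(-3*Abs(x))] -30/(k^2 + 9)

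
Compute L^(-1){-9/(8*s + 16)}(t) -9*exp(-2*t)/8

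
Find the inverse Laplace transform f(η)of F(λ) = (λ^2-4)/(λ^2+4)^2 η*cos(2*η)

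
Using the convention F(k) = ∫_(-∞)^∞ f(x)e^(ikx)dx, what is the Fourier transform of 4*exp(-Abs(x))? 8/(k^2 + 1)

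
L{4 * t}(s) 4/s^2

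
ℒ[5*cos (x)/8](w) 5*w/ (8*(w^2 + 1))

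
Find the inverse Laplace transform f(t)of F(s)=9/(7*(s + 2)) 9*exp(-2*t)/7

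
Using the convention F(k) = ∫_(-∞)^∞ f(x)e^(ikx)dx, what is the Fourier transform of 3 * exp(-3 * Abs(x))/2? 9/(k^2+9)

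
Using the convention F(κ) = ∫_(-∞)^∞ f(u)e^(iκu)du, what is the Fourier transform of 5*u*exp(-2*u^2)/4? 5*sqrt(2)*I*sqrt(pi)*κ*exp(-κ^2/8)/32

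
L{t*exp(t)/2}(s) 1/(2*(s - 1)^2)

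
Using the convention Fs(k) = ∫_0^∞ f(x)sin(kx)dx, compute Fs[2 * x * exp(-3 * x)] 12 * k/(k^2 + 9)^2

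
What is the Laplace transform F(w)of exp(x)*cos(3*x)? (w - 1)/((w - 1)^2 + 9)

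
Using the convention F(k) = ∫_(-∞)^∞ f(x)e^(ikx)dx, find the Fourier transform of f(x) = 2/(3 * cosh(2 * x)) pi/(3 * cosh(pi * k/4))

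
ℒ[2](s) 2/s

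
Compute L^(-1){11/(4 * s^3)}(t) 11 * t^2/8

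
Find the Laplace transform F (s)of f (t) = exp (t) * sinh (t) 1/ (s * (s - 2))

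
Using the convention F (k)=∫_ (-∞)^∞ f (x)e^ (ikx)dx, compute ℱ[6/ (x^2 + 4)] 3 * pi * exp (-2 * Abs (k))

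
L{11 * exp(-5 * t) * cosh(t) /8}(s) 11 * (s + 5) /(8 * ((s + 5) ^2-1) ) 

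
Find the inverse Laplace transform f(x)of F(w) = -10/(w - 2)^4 -5 * x^3 * exp(2 * x)/3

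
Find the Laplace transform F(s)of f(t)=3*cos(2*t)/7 3*s/(7*(s^2 + 4))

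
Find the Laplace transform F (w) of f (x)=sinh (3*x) 3/ (w^2-9) 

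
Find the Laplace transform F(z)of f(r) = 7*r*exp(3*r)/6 7/(6*(z - 3)^2)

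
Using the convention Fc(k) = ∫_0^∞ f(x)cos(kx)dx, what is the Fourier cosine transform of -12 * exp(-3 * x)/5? -36/(5 * k^2 + 45)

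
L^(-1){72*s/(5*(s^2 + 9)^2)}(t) 12*t*sin(3*t)/5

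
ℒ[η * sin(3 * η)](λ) 6 * λ/(λ^2+9)^2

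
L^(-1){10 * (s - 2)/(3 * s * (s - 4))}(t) 10 * exp(2 * t) * cosh(2 * t)/3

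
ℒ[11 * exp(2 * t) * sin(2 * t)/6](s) 11/(3 * ((s - 2)^2+4))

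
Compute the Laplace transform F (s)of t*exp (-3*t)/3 1/ (3*(s + 3)^2)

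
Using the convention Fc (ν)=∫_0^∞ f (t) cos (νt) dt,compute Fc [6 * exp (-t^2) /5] 3 * sqrt (pi) * exp (-ν^2/4) /5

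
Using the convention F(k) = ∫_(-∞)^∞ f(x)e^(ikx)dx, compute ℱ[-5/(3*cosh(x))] -5*pi/(3*cosh(pi*k/2))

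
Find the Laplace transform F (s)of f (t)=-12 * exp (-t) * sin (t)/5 -12/ (5 * (s+1)^2+5)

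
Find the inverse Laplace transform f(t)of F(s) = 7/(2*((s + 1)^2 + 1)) 7*exp(-t)*sin(t)/2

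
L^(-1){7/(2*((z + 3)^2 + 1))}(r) 7*exp(-3*r)*sin(r)/2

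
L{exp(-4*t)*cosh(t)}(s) (s+4)/((s+4)^2 - 1)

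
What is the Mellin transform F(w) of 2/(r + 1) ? 2*pi*csc(pi*w) 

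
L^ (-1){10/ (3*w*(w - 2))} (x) 10*exp (x)*sinh (x)/3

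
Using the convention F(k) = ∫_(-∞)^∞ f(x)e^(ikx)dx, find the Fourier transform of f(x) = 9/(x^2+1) 9 * pi * exp(-Abs(k))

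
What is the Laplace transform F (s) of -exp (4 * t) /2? -1/ (2 * s - 8) 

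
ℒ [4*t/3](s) 4/(3*s^2)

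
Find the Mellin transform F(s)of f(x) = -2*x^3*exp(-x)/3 -2*gamma(s+3)/3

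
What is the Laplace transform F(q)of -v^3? -6/q^4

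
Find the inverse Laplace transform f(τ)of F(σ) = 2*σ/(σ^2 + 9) 2*cos(3*τ)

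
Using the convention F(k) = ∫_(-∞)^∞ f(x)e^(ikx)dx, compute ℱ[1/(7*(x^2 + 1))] pi*exp(-Abs(k))/7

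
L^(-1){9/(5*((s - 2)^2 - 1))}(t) 9*exp(2*t)*sinh(t)/5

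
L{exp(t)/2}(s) 1/(2*(s - 1))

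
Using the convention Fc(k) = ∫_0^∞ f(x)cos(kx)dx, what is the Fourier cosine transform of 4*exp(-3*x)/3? 4/(k^2 + 9)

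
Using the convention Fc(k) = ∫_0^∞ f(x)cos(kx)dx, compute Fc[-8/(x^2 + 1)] -4*pi*exp(-k)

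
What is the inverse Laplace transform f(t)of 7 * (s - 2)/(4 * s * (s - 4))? 7 * exp(2 * t) * cosh(2 * t)/4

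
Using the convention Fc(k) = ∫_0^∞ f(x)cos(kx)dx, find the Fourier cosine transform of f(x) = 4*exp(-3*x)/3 4/(k^2 + 9)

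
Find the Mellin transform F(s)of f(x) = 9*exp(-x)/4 9*gamma(s)/4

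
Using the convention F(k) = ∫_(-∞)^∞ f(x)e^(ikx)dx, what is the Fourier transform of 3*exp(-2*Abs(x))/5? 12/(5*(k^2 + 4))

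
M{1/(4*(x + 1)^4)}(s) gamma(s)*gamma(4 - s)/24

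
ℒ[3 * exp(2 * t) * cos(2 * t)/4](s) 3 * (s - 2)/(4 * ((s - 2)^2 + 4))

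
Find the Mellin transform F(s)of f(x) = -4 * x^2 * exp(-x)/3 -4 * gamma(s + 2)/3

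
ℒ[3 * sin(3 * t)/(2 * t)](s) 3 * atan(3/s)/2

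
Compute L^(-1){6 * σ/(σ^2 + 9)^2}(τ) τ * sin(3 * τ)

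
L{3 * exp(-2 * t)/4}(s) 3/(4 * (s + 2))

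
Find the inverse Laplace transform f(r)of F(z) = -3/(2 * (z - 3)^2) -3 * r * exp(3 * r)/2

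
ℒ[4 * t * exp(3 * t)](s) 4/(s - 3)^2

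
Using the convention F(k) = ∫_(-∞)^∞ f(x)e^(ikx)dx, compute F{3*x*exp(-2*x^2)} 3*sqrt(2)*I*sqrt(pi)*k*exp(-k^2/8)/8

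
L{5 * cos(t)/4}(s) 5 * s/(4 * (s^2 + 1))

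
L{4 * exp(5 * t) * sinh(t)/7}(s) 4/(7 * ((s - 5)^2 - 1))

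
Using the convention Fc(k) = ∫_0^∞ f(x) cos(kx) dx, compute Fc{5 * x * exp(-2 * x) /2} 5 * (4 - k^2) /(2 * (k^2 + 4) ^2) 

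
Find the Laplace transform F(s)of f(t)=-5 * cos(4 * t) -5 * s/(s^2 + 16)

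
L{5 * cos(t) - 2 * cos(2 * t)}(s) 5 * s/(s^2+1) - 2 * s/(s^2+4)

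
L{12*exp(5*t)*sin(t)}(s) 12/((s - 5)^2 + 1)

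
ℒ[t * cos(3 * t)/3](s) (s^2 - 9)/(3 * (s^2 + 9)^2)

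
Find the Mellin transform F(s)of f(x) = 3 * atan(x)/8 -3 * pi * sec(pi * s/2)/(16 * s)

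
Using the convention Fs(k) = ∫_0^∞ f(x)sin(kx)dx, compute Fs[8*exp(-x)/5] 8*k/(5*(k^2 + 1))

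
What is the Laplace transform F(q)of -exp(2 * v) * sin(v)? -1/((q - 2)^2 + 1)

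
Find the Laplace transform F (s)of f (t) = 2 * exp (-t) 2/ (s + 1)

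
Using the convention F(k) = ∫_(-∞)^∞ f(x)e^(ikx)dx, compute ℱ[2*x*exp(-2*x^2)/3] sqrt(2)*I*sqrt(pi)*k*exp(-k^2/8)/12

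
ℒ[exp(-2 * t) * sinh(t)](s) 1/((s + 2)^2 - 1)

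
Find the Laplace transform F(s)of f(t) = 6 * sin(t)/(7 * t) 6 * atan(1/s)/7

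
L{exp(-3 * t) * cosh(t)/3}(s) (s + 3)/(3 * ((s + 3)^2 - 1))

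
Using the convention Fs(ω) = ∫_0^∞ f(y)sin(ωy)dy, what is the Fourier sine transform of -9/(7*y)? -9*pi/14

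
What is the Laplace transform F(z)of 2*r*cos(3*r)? 2*(z^2 - 9)/(z^2 + 9)^2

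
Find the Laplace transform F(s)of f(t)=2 2/s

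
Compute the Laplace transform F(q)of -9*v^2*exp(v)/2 -9/(q - 1)^3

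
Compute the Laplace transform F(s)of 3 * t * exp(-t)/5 3/(5 * (s+1)^2)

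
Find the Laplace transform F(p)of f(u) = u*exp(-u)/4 1/(4*(p+1)^2)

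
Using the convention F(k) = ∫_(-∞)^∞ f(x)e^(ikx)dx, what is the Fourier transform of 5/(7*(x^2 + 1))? 5*pi*exp(-Abs(k))/7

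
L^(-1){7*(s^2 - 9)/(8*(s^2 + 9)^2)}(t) 7*t*cos(3*t)/8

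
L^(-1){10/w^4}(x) 5*x^3/3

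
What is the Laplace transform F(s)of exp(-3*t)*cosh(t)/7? (s + 3)/(7*((s + 3)^2 - 1))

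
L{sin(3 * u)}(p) 3/(p^2 + 9)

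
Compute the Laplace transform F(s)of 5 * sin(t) 5/(s^2 + 1)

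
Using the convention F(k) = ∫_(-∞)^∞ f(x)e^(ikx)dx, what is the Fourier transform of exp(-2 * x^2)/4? sqrt(2) * sqrt(pi) * exp(-k^2/8)/8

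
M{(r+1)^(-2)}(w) (-pi * w+pi)/sin(pi * w)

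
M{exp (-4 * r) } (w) gamma (w) /4^w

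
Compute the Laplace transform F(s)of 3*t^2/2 3/s^3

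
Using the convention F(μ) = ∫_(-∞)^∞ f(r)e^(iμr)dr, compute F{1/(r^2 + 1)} pi*exp(-Abs(μ))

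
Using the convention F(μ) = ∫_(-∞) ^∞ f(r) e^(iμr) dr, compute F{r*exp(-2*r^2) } sqrt(2)*I*sqrt(pi)*μ*exp(-μ^2/8) /8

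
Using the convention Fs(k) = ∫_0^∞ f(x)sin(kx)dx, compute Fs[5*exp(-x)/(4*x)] 5*atan(k)/4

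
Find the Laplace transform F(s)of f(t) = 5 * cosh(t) 5 * s/(s^2 - 1)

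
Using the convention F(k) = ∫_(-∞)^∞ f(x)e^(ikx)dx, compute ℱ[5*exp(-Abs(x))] 10/(k^2 + 1)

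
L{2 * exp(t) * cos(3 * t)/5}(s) 2 * (s - 1)/(5 * ((s - 1)^2 + 9))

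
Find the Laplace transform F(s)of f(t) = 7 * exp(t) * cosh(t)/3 7 * (s - 1)/(3 * s * (s - 2))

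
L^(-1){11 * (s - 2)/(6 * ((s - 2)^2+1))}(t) 11 * exp(2 * t) * cos(t)/6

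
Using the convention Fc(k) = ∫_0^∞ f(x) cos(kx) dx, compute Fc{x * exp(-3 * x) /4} (9 - k^2) /(4 * (k^2+9) ^2) 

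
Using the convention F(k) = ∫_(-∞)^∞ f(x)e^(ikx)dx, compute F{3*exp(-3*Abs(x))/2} 9/(k^2 + 9)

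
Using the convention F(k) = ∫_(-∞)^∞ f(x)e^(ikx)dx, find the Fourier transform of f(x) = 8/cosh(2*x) 4*pi/cosh(pi*k/4)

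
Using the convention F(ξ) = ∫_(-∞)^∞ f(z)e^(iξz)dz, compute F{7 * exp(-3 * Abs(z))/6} 7/(ξ^2+9)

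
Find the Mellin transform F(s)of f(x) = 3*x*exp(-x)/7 3*gamma(s + 1)/7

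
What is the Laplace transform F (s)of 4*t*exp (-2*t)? 4/ (s + 2)^2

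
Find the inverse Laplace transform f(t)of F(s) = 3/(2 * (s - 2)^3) 3 * t^2 * exp(2 * t)/4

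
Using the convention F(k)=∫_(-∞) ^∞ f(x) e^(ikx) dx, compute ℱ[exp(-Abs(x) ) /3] 2/(3*(k^2 + 1) ) 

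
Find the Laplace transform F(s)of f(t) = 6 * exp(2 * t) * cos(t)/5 6 * (s - 2)/(5 * ((s - 2)^2 + 1))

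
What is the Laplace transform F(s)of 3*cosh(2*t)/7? 3*s/(7*(s^2 - 4))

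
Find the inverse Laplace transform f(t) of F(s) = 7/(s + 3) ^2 7*t*exp(-3*t) 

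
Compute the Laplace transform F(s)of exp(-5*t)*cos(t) (s + 5)/((s + 5)^2 + 1)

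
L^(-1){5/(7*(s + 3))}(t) 5*exp(-3*t)/7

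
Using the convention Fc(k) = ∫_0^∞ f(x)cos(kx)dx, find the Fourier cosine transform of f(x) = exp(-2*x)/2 1/(k^2+4)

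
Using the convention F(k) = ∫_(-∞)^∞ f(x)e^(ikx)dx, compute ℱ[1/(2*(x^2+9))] pi*exp(-3*Abs(k))/6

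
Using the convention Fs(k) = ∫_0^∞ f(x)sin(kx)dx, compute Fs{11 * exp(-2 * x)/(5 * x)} 11 * atan(k/2)/5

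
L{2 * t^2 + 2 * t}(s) 4/s^3 + 2/s^2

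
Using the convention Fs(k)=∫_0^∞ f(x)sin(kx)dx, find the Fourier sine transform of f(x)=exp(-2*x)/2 k/(2*(k^2 + 4))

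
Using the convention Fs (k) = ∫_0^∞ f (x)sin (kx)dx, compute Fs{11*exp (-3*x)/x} 11*atan (k/3)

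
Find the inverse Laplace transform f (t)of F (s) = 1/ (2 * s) 1/2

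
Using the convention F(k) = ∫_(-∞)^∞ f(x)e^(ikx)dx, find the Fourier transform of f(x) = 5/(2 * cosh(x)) 5 * pi/(2 * cosh(pi * k/2))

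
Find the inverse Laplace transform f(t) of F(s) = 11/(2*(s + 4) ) 11*exp(-4*t) /2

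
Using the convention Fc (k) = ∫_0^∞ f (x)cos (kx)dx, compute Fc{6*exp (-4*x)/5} 24/ (5*(k^2 + 16))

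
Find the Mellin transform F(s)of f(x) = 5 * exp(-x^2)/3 5 * gamma(s/2)/6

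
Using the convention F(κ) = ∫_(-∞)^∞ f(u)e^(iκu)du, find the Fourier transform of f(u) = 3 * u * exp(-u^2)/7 3 * I * sqrt(pi) * κ * exp(-κ^2/4)/14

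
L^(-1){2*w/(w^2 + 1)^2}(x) x*sin(x)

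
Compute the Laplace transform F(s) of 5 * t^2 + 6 6/s + 10/s^3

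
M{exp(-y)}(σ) gamma(σ)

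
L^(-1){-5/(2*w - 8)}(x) -5*exp(4*x)/2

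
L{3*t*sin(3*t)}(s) 18*s/(s^2+9)^2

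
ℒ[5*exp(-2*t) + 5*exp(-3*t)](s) 5/(s + 2) + 5/(s + 3) 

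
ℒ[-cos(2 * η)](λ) -λ/(λ^2 + 4)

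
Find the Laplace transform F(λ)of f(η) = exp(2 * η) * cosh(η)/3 (λ - 2)/(3 * ((λ - 2)^2 - 1))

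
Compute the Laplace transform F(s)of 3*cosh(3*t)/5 3*s/(5*(s^2-9))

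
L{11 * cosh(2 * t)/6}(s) 11 * s/(6 * (s^2 - 4))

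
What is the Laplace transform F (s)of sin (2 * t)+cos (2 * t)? s/ (s^2+4)+2/ (s^2+4)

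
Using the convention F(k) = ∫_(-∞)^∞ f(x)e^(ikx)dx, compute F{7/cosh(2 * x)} 7 * pi/(2 * cosh(pi * k/4))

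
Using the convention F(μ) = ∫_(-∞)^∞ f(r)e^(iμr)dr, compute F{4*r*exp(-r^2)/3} 2*I*sqrt(pi)*μ*exp(-μ^2/4)/3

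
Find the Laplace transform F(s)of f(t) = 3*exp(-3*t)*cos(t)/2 3*(s + 3)/(2*((s + 3)^2 + 1))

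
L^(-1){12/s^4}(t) 2 * t^3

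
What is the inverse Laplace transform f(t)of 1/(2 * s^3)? t^2/4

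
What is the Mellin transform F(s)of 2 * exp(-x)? 2 * gamma(s)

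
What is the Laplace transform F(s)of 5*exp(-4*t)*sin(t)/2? 5/(2*((s + 4)^2 + 1))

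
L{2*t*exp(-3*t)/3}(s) 2/(3*(s + 3)^2)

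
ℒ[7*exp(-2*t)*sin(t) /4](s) 7/(4*((s + 2) ^2 + 1) ) 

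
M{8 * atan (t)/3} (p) -4 * pi * sec (pi * p/2)/ (3 * p)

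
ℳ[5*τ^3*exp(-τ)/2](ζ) 5*gamma(ζ+3)/2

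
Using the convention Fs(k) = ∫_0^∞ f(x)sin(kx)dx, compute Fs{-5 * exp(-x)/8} -5 * k/(8 * k^2 + 8)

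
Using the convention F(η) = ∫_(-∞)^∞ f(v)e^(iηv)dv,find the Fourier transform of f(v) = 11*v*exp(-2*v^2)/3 11*sqrt(2)*I*sqrt(pi)*η*exp(-η^2/8)/24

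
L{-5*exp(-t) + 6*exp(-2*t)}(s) 6/(s + 2) - 5/(s + 1)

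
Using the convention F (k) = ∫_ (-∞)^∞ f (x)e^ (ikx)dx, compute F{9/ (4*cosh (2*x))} 9*pi/ (8*cosh (pi*k/4))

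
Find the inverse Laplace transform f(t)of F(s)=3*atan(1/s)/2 3*sin(t)/(2*t)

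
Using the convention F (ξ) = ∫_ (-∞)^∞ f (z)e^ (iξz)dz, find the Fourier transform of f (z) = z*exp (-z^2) I*sqrt (pi)*ξ*exp (-ξ^2/4)/2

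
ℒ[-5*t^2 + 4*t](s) 4/s^2 - 10/s^3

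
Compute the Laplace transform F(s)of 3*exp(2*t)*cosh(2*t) 3*(s - 2)/(s*(s - 4))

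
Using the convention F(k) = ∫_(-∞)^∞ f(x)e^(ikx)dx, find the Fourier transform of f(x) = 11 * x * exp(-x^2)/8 11 * I * sqrt(pi) * k * exp(-k^2/4)/16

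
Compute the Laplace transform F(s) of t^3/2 3/s^4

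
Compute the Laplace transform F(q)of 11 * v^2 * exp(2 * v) 22/(q - 2)^3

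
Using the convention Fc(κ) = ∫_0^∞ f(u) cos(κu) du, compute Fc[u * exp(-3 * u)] (9 - κ^2) /(κ^2+9) ^2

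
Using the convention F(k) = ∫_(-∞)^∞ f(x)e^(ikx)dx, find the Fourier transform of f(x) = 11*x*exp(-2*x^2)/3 11*sqrt(2)*I*sqrt(pi)*k*exp(-k^2/8)/24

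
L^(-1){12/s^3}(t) 6*t^2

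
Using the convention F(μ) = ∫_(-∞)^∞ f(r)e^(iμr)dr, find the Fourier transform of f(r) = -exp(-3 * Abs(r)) -6/(μ^2 + 9)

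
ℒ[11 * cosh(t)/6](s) 11 * s/(6 * (s^2 - 1))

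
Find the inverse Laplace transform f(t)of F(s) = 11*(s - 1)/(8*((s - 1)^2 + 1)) 11*exp(t)*cos(t)/8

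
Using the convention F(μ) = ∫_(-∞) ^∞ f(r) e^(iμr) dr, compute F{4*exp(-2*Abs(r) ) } 16/(μ^2 + 4) 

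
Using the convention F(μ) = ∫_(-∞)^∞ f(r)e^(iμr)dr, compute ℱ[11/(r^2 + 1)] 11*pi*exp(-Abs(μ))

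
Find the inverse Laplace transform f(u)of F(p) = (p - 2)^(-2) u * exp(2 * u)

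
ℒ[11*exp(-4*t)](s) 11/(s + 4)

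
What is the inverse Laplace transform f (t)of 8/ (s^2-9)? 8*sinh (3*t)/3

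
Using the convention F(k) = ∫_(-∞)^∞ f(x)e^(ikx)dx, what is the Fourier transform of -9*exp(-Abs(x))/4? -9/(2*k^2 + 2)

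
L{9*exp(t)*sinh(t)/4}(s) 9/(4*s*(s - 2))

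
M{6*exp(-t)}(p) 6*gamma(p)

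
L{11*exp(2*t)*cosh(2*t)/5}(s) 11*(s - 2)/(5*s*(s - 4))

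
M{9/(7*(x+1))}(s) 9*pi*csc(pi*s)/7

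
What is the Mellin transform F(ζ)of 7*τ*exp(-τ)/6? 7*gamma(ζ + 1)/6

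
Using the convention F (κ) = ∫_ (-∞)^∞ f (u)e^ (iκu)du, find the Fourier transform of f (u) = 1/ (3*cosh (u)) pi/ (3*cosh (pi*κ/2))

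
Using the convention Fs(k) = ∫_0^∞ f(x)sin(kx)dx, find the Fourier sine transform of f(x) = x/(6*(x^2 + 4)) pi*exp(-2*k)/12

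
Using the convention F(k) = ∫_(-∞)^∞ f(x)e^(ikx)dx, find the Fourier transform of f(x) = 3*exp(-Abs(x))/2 3/(k^2 + 1)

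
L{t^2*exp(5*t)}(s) 2/(s - 5)^3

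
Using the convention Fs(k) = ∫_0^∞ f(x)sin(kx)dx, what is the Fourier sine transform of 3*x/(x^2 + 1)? 3*pi*exp(-k)/2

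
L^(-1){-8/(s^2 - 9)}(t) -8*sinh(3*t)/3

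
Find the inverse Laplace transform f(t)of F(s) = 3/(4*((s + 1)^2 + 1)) 3*exp(-t)*sin(t)/4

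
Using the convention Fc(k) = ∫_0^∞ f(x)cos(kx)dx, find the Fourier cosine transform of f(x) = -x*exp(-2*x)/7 (k^2 - 4)/(7*(k^2 + 4)^2)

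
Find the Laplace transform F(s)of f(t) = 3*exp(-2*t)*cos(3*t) 3*(s + 2)/((s + 2)^2 + 9)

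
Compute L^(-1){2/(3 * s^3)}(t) t^2/3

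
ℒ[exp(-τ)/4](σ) 1/(4*(σ + 1))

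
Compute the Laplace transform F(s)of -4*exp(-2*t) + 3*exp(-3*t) 3/(s + 3) - 4/(s + 2)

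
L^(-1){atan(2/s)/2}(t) sin(2*t)/(2*t)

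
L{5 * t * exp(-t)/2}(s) 5/(2 * (s + 1)^2)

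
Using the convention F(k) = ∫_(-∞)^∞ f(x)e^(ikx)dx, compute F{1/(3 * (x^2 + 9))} pi * exp(-3 * Abs(k))/9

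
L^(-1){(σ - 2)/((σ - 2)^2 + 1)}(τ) exp(2*τ)*cos(τ)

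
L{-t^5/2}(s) -60/s^6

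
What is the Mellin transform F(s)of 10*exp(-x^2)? 5*gamma(s/2)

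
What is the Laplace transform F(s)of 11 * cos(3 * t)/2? 11 * s/(2 * (s^2+9))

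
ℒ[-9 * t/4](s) -9/(4 * s^2)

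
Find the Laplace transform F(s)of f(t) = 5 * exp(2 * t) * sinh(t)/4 5/(4 * ((s - 2)^2-1))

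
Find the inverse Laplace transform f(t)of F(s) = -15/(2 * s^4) -5 * t^3/4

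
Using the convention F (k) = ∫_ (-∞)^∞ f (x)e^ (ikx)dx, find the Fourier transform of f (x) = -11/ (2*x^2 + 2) -11*pi*exp (-Abs (k))/2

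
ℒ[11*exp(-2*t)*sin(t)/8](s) 11/(8*((s+2)^2+1))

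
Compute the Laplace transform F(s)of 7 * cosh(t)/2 7 * s/(2 * (s^2 - 1))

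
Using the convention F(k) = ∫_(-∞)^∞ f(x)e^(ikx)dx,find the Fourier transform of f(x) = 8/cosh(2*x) 4*pi/cosh(pi*k/4)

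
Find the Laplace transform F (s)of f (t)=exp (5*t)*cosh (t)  (s - 5)/ ( (s - 5)^2 - 1)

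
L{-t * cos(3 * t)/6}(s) (9 - s^2)/(6 * (s^2 + 9)^2)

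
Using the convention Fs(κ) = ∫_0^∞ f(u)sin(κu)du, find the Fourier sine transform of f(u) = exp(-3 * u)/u atan(κ/3)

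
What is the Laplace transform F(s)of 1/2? 1/(2 * s)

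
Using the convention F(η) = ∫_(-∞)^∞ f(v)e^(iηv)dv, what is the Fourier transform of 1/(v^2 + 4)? pi*exp(-2*Abs(η))/2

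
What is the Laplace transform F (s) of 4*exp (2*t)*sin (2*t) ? 8/ ( (s - 2) ^2 + 4) 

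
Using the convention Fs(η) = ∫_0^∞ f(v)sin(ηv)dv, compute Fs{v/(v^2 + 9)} pi*exp(-3*η)/2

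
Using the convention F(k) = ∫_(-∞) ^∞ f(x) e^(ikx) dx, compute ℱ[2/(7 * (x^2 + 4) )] pi * exp(-2 * Abs(k) ) /7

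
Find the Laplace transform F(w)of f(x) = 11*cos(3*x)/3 11*w/(3*(w^2 + 9))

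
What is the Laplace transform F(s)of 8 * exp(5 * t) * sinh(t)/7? 8/(7 * ((s - 5)^2 - 1))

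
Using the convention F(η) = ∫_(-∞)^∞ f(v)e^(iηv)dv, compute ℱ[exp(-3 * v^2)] sqrt(3) * sqrt(pi) * exp(-η^2/12)/3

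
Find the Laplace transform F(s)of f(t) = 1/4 1/(4*s)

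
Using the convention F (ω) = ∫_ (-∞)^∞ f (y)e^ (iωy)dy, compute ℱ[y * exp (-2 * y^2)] sqrt (2) * I * sqrt (pi) * ω * exp (-ω^2/8)/8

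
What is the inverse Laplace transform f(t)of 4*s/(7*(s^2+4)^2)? t*sin(2*t)/7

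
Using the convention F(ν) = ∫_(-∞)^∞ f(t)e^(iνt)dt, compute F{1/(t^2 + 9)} pi*exp(-3*Abs(ν))/3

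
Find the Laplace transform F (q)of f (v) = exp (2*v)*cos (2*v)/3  (q - 2)/ (3*( (q - 2)^2 + 4))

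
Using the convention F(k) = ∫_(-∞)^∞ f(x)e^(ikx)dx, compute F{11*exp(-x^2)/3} 11*sqrt(pi)*exp(-k^2/4)/3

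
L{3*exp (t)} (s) 3/ (s - 1)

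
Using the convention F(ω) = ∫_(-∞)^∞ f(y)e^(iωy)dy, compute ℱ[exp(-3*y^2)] sqrt(3)*sqrt(pi)*exp(-ω^2/12)/3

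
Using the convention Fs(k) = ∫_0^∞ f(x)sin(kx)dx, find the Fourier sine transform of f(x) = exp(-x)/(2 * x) atan(k)/2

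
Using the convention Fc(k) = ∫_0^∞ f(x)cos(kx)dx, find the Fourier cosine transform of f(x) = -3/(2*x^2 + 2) -3*pi*exp(-k)/4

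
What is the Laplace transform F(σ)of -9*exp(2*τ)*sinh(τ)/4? -9/(4*(σ - 2)^2 - 4)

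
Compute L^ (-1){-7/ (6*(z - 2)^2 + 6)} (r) -7*exp (2*r)*sin (r)/6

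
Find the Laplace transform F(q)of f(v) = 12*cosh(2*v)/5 12*q/(5*(q^2 - 4))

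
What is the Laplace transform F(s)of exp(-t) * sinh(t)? 1/(s * (s + 2))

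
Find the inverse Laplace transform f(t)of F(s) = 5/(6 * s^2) 5 * t/6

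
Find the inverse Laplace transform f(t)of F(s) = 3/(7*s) 3/7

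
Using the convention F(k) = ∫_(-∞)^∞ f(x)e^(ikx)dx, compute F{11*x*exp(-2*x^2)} 11*sqrt(2)*I*sqrt(pi)*k*exp(-k^2/8)/8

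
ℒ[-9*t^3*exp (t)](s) -54/ (s - 1) ^4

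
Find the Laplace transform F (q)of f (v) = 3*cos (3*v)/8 3*q/ (8*(q^2 + 9))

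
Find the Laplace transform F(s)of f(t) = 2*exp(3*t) 2/(s - 3)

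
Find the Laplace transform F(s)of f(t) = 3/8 3/(8*s)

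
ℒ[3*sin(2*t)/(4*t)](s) 3*atan(2/s)/4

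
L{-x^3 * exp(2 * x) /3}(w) -2/(w - 2) ^4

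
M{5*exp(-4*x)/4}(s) 5*gamma(s)/(4*2^(2*s))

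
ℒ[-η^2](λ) -2/λ^3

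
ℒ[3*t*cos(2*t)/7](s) 3*(s^2-4)/(7*(s^2 + 4)^2)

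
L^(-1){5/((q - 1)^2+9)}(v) 5*exp(v)*sin(3*v)/3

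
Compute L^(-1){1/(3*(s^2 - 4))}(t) sinh(2*t)/6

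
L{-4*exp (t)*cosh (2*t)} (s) 4*(1 - s)/ ( (s - 1)^2 - 4)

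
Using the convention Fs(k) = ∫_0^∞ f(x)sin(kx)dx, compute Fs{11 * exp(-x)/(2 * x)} 11 * atan(k)/2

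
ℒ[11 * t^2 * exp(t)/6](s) 11/(3 * (s - 1)^3)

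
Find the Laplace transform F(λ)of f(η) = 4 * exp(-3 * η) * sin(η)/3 4/(3 * ((λ + 3)^2 + 1))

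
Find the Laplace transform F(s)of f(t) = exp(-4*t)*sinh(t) 1/((s+4)^2 - 1)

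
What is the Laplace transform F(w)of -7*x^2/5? -14/(5*w^3)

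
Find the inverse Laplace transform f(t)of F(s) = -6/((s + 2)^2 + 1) -6 * exp(-2 * t) * sin(t)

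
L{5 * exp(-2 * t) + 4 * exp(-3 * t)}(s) 4/(s + 3) + 5/(s + 2)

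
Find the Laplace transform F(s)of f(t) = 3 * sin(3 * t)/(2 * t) 3 * atan(3/s)/2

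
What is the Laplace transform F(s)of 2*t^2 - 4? 4/s^3 - 4/s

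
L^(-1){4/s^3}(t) 2*t^2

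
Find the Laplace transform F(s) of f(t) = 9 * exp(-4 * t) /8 9/(8 * (s + 4) ) 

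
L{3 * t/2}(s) 3/(2 * s^2)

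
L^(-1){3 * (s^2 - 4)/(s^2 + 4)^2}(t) 3 * t * cos(2 * t)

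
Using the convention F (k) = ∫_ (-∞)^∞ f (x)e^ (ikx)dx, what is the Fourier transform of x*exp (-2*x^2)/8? sqrt (2)*I*sqrt (pi)*k*exp (-k^2/8)/64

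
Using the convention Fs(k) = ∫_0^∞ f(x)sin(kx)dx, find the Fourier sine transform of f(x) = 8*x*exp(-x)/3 16*k/(3*(k^2 + 1)^2)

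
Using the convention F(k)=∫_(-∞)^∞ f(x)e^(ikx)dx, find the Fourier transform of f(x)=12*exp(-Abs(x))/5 24/(5*(k^2 + 1))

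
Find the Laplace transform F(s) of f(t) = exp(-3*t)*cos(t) (s + 3) /((s + 3) ^2 + 1) 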